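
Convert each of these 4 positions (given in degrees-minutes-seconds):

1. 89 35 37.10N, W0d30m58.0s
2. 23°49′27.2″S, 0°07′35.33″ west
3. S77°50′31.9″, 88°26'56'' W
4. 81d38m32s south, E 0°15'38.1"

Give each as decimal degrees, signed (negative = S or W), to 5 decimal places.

Point 1:
  φ: 35′ + 37.1″ = 35.61833′; 89 + 35.61833/60 = 89.593639
  N ⇒ keep positive
  Lon: 0° + 30/60 + 58/3600 = 0 + 0.500000 + 0.016111 = 0.516111
  W ⇒ negate
Point 2:
  φ: 23 + 49/60 + 27.2/3600 = 23.824222
  S → negative
  Lon: 7′ + 35.33″ = 7.58883′; 0 + 7.58883/60 = 0.126481
  hemisphere W, so the sign is −
Point 3:
  Latitude: 77° + 50/60 + 31.9/3600 = 77 + 0.833333 + 0.008861 = 77.842194
  S → negative
  λ: 88 + 26/60 + 56/3600 = 88.448889
  W ⇒ negate
Point 4:
  Lat: 81 + 38/60 + 32/3600 = 81.642222
  hemisphere S, so the sign is −
  Longitude: 0 + 15/60 + 38.1/3600 = 0.260583
  E → positive

1. 89.59364, -0.51611
2. -23.82422, -0.12648
3. -77.84219, -88.44889
4. -81.64222, 0.26058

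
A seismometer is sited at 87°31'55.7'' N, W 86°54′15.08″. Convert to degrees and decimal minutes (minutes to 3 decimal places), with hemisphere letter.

Lat: 31 + 55.7/60 = 31.92833′
λ: seconds/60 = 0.25133; minutes = 54 + 0.25133 = 54.25133

87° 31.928′ N, 86° 54.251′ W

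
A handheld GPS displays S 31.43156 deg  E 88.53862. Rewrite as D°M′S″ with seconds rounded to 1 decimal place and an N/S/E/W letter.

31°25′53.6″ S, 88°32′19.0″ E

φ: whole degrees 31; 25.89360′ → 25′ and 53.616″
Lon: 0.538620 × 60 = 32.31720′ → 32′, remainder × 60 = 19.032″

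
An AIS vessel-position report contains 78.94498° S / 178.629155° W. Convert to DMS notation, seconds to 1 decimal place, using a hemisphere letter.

78°56′41.9″ S, 178°37′45.0″ W

Lat: 0.944980° → 56.69880′; 0.69880 × 60 = 41.928″
Lon: 0.629155 × 60 = 37.74930′ → 37′, remainder × 60 = 44.958″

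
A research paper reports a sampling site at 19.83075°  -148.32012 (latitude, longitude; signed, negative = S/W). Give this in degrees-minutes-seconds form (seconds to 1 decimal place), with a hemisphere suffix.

φ: 0.830750 × 60 = 49.84500′ → 49′, remainder × 60 = 50.700″
Longitude is negative → W; |value| = 148.320120
λ: 0.320120 × 60 = 19.20720′ → 19′, remainder × 60 = 12.432″

19°49′50.7″ N, 148°19′12.4″ W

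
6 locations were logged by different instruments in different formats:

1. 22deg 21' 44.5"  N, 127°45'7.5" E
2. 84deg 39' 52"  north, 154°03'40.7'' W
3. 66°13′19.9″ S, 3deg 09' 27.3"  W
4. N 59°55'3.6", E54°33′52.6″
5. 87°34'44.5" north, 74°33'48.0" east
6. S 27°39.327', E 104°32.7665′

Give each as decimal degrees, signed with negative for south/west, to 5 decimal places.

1. 22.36236, 127.75208
2. 84.66444, -154.06131
3. -66.22219, -3.15758
4. 59.91767, 54.56461
5. 87.57903, 74.56333
6. -27.65545, 104.54611

Point 1:
  Latitude: 22° + 21/60 + 44.5/3600 = 22 + 0.350000 + 0.012361 = 22.362361
  N → positive
  Longitude: 45′ + 7.5″ = 45.12500′; 127 + 45.12500/60 = 127.752083
  E ⇒ keep positive
Point 2:
  Lat: 39′ + 52″ = 39.86667′; 84 + 39.86667/60 = 84.664444
  N ⇒ keep positive
  λ: 154 + 3/60 + 40.7/3600 = 154.061306
  W ⇒ negate
Point 3:
  Latitude: 13′ + 19.9″ = 13.33167′; 66 + 13.33167/60 = 66.222194
  hemisphere S, so the sign is −
  Lon: 3 + 9/60 + 27.3/3600 = 3.157583
  hemisphere W, so the sign is −
Point 4:
  Latitude: 59° + 55/60 + 3.6/3600 = 59 + 0.916667 + 0.001000 = 59.917667
  N ⇒ keep positive
  λ: 54 + 33/60 + 52.6/3600 = 54.564611
  E → positive
Point 5:
  Lat: 87° + 34/60 + 44.5/3600 = 87 + 0.566667 + 0.012361 = 87.579028
  N → positive
  λ: 74° + 33/60 + 48/3600 = 74 + 0.550000 + 0.013333 = 74.563333
  E ⇒ keep positive
Point 6:
  Lat: 39.327′ = 0.655450°; total 27.655450
  S → negative
  λ: 104 + 32.7665/60 = 104.546108
  E ⇒ keep positive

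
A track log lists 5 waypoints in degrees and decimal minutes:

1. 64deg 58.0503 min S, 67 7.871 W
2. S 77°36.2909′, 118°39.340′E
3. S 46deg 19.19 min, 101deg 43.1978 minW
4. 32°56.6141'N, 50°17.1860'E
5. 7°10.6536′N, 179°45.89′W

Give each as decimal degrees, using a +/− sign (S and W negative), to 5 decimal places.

1. -64.96751, -67.13118
2. -77.60485, 118.65567
3. -46.31983, -101.71996
4. 32.94357, 50.28643
5. 7.17756, -179.76483

Point 1:
  Lat: 58.0503′ = 0.967505°; total 64.967505
  S ⇒ negate
  Lon: 7.871′ = 0.131183°; total 67.131183
  W → negative
Point 2:
  φ: 36.2909′ = 0.604848°; total 77.604848
  hemisphere S, so the sign is −
  Longitude: 39.34′ = 0.655667°; total 118.655667
  E ⇒ keep positive
Point 3:
  Lat: 19.19′ = 0.319833°; total 46.319833
  S → negative
  Longitude: 101 + 43.1978/60 = 101.719963
  W ⇒ negate
Point 4:
  φ: 56.6141′ = 0.943568°; total 32.943568
  N ⇒ keep positive
  Lon: 50 + 17.186/60 = 50.286433
  E → positive
Point 5:
  Latitude: 10.6536′ = 0.177560°; total 7.177560
  N → positive
  Lon: 179 + 45.89/60 = 179.764833
  hemisphere W, so the sign is −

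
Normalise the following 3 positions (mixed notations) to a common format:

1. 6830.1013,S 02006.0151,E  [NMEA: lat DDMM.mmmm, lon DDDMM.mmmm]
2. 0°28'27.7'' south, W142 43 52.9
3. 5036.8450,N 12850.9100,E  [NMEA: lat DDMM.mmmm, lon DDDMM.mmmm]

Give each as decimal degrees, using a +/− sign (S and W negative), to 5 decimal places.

1. -68.50169, 20.10025
2. -0.47436, -142.73136
3. 50.61408, 128.84850

Point 1:
  Latitude: split at 2 digits → 68° and 30.1013′; 68 + 30.1013/60 = 68.501688
  S → negative
  λ: degrees = first 3 digits = 20, minutes = 6.0151; 20 + 6.0151/60 = 20.100252
  E → positive
Point 2:
  φ: 0° + 28/60 + 27.7/3600 = 0 + 0.466667 + 0.007694 = 0.474361
  S ⇒ negate
  Longitude: 142° + 43/60 + 52.9/3600 = 142 + 0.716667 + 0.014694 = 142.731361
  W → negative
Point 3:
  Lat: degrees = first 2 digits = 50, minutes = 36.845; 50 + 36.845/60 = 50.614083
  N → positive
  Longitude: split at 3 digits → 128° and 50.91′; 128 + 50.91/60 = 128.848500
  E → positive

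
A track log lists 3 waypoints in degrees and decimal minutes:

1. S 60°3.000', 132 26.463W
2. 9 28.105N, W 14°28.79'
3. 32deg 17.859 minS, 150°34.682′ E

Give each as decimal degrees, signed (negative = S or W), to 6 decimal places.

Point 1:
  Lat: 60 + 3/60 = 60.0500000
  S ⇒ negate
  λ: 26.463′ = 0.441050°; total 132.4410500
  hemisphere W, so the sign is −
Point 2:
  Lat: 28.105′ = 0.468417°; total 9.4684167
  N → positive
  λ: 28.79′ = 0.479833°; total 14.4798333
  W → negative
Point 3:
  Lat: 17.859′ = 0.297650°; total 32.2976500
  S → negative
  Longitude: 150 + 34.682/60 = 150.5780333
  E ⇒ keep positive

1. -60.050000, -132.441050
2. 9.468417, -14.479833
3. -32.297650, 150.578033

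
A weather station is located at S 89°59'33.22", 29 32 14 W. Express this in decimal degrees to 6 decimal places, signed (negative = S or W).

Latitude: 89 + 59/60 + 33.22/3600 = 89.9925611
S → negative
Longitude: 29° + 32/60 + 14/3600 = 29 + 0.533333 + 0.003889 = 29.5372222
W → negative

-89.992561, -29.537222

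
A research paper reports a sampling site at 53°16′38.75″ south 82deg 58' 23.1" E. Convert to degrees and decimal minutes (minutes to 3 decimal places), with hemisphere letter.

53° 16.646′ S, 82° 58.385′ E

Lat: 16 + 38.75/60 = 16.64583′
Longitude: seconds/60 = 0.38500; minutes = 58 + 0.38500 = 58.38500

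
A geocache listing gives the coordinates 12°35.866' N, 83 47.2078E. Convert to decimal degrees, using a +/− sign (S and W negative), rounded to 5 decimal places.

Latitude: 12 + 35.866/60 = 12.597767
N → positive
Longitude: 83 + 47.2078/60 = 83.786797
E → positive

12.59777, 83.78680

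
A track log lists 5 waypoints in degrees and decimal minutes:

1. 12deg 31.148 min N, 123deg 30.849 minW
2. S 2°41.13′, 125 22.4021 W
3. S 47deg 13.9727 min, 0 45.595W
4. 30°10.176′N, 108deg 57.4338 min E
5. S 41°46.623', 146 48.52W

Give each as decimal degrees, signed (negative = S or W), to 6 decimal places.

1. 12.519133, -123.514150
2. -2.685500, -125.373368
3. -47.232878, -0.759917
4. 30.169600, 108.957230
5. -41.777050, -146.808667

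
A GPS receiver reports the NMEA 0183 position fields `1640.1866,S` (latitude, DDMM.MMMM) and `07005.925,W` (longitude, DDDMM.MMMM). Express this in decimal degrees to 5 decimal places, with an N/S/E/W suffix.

Lat: degrees = first 2 digits = 16, minutes = 40.1866; 16 + 40.1866/60 = 16.669777
Lon: split at 3 digits → 070° and 5.925′; 70 + 5.925/60 = 70.098750

16.66978° S, 70.09875° W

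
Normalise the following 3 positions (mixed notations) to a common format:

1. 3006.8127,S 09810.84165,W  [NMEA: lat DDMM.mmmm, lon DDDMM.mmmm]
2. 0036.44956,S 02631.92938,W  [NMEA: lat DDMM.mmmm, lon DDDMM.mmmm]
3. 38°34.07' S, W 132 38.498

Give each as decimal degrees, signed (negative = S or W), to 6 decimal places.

1. -30.113545, -98.180694
2. -0.607493, -26.532156
3. -38.567833, -132.641633

Point 1:
  Lat: split at 2 digits → 30° and 6.8127′; 30 + 6.8127/60 = 30.1135450
  S → negative
  λ: degrees = first 3 digits = 98, minutes = 10.84165; 98 + 10.84165/60 = 98.1806942
  W → negative
Point 2:
  Latitude: degrees = first 2 digits = 0, minutes = 36.44956; 0 + 36.44956/60 = 0.6074927
  hemisphere S, so the sign is −
  λ: degrees = first 3 digits = 26, minutes = 31.92938; 26 + 31.92938/60 = 26.5321563
  W ⇒ negate
Point 3:
  Latitude: 38 + 34.07/60 = 38.5678333
  S ⇒ negate
  Longitude: 38.498′ = 0.641633°; total 132.6416333
  W → negative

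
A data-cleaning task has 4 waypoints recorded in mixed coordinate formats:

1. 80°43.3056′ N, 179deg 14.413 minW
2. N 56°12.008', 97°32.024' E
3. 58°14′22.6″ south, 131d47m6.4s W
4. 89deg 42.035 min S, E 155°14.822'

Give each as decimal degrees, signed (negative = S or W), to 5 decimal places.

Point 1:
  φ: 80 + 43.3056/60 = 80.721760
  N → positive
  Lon: 14.413′ = 0.240217°; total 179.240217
  W → negative
Point 2:
  Latitude: 56 + 12.008/60 = 56.200133
  N → positive
  Longitude: 32.024′ = 0.533733°; total 97.533733
  E ⇒ keep positive
Point 3:
  φ: 58 + 14/60 + 22.6/3600 = 58.239611
  S ⇒ negate
  Longitude: 131° + 47/60 + 6.4/3600 = 131 + 0.783333 + 0.001778 = 131.785111
  W ⇒ negate
Point 4:
  Latitude: 89 + 42.035/60 = 89.700583
  hemisphere S, so the sign is −
  λ: 155 + 14.822/60 = 155.247033
  E → positive

1. 80.72176, -179.24022
2. 56.20013, 97.53373
3. -58.23961, -131.78511
4. -89.70058, 155.24703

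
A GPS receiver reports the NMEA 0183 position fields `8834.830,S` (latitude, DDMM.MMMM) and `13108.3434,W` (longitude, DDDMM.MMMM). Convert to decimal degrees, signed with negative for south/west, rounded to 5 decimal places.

-88.58050, -131.13906

φ: degrees = first 2 digits = 88, minutes = 34.83; 88 + 34.83/60 = 88.580500
S ⇒ negate
Longitude: split at 3 digits → 131° and 8.3434′; 131 + 8.3434/60 = 131.139057
W ⇒ negate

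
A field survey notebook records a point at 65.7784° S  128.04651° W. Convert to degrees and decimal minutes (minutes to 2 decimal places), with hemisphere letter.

Latitude: minutes = (65.778400 − 65) × 60 = 46.7040
Longitude: minutes = (128.046510 − 128) × 60 = 2.7906

65° 46.70′ S, 128° 2.79′ W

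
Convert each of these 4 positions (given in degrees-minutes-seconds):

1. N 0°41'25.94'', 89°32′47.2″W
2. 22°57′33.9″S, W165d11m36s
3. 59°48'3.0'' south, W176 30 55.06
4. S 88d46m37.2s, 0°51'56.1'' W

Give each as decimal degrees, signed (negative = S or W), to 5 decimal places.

Point 1:
  φ: 0° + 41/60 + 25.94/3600 = 0 + 0.683333 + 0.007206 = 0.690539
  N ⇒ keep positive
  Longitude: 89 + 32/60 + 47.2/3600 = 89.546444
  hemisphere W, so the sign is −
Point 2:
  φ: 22° + 57/60 + 33.9/3600 = 22 + 0.950000 + 0.009417 = 22.959417
  S → negative
  Lon: 165° + 11/60 + 36/3600 = 165 + 0.183333 + 0.010000 = 165.193333
  W ⇒ negate
Point 3:
  Lat: 59 + 48/60 + 3/3600 = 59.800833
  hemisphere S, so the sign is −
  Longitude: 176 + 30/60 + 55.06/3600 = 176.515294
  W ⇒ negate
Point 4:
  Lat: 88° + 46/60 + 37.2/3600 = 88 + 0.766667 + 0.010333 = 88.777000
  S → negative
  Lon: 51′ + 56.1″ = 51.93500′; 0 + 51.93500/60 = 0.865583
  W → negative

1. 0.69054, -89.54644
2. -22.95942, -165.19333
3. -59.80083, -176.51529
4. -88.77700, -0.86558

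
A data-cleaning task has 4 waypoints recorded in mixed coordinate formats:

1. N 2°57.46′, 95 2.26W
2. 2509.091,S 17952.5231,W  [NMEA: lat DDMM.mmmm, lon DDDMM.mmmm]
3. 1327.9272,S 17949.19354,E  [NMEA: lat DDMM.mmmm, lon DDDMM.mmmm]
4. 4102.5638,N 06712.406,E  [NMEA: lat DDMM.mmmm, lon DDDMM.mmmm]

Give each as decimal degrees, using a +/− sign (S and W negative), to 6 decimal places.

Point 1:
  φ: 2 + 57.46/60 = 2.9576667
  N ⇒ keep positive
  Lon: 95 + 2.26/60 = 95.0376667
  W ⇒ negate
Point 2:
  Lat: degrees = first 2 digits = 25, minutes = 9.091; 25 + 9.091/60 = 25.1515167
  hemisphere S, so the sign is −
  Longitude: degrees = first 3 digits = 179, minutes = 52.5231; 179 + 52.5231/60 = 179.8753850
  W ⇒ negate
Point 3:
  Latitude: split at 2 digits → 13° and 27.9272′; 13 + 27.9272/60 = 13.4654533
  S ⇒ negate
  Lon: split at 3 digits → 179° and 49.19354′; 179 + 49.19354/60 = 179.8198923
  E ⇒ keep positive
Point 4:
  Latitude: split at 2 digits → 41° and 2.5638′; 41 + 2.5638/60 = 41.0427300
  N → positive
  λ: degrees = first 3 digits = 67, minutes = 12.406; 67 + 12.406/60 = 67.2067667
  E ⇒ keep positive

1. 2.957667, -95.037667
2. -25.151517, -179.875385
3. -13.465453, 179.819892
4. 41.042730, 67.206767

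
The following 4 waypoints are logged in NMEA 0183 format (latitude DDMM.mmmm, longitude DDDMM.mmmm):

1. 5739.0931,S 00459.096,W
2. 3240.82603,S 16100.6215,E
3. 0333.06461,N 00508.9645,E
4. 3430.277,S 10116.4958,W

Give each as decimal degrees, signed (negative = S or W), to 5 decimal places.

1. -57.65155, -4.98493
2. -32.68043, 161.01036
3. 3.55108, 5.14941
4. -34.50462, -101.27493

Point 1:
  Latitude: split at 2 digits → 57° and 39.0931′; 57 + 39.0931/60 = 57.651552
  hemisphere S, so the sign is −
  Lon: degrees = first 3 digits = 4, minutes = 59.096; 4 + 59.096/60 = 4.984933
  hemisphere W, so the sign is −
Point 2:
  Lat: split at 2 digits → 32° and 40.82603′; 32 + 40.82603/60 = 32.680434
  S → negative
  λ: split at 3 digits → 161° and 0.6215′; 161 + 0.6215/60 = 161.010358
  E → positive
Point 3:
  Lat: degrees = first 2 digits = 3, minutes = 33.06461; 3 + 33.06461/60 = 3.551077
  N → positive
  Lon: degrees = first 3 digits = 5, minutes = 8.9645; 5 + 8.9645/60 = 5.149408
  E ⇒ keep positive
Point 4:
  Latitude: degrees = first 2 digits = 34, minutes = 30.277; 34 + 30.277/60 = 34.504617
  S → negative
  Lon: degrees = first 3 digits = 101, minutes = 16.4958; 101 + 16.4958/60 = 101.274930
  W → negative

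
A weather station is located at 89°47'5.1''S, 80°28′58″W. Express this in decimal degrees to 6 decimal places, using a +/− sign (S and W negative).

Latitude: 89° + 47/60 + 5.1/3600 = 89 + 0.783333 + 0.001417 = 89.7847500
hemisphere S, so the sign is −
λ: 80° + 28/60 + 58/3600 = 80 + 0.466667 + 0.016111 = 80.4827778
W → negative

-89.784750, -80.482778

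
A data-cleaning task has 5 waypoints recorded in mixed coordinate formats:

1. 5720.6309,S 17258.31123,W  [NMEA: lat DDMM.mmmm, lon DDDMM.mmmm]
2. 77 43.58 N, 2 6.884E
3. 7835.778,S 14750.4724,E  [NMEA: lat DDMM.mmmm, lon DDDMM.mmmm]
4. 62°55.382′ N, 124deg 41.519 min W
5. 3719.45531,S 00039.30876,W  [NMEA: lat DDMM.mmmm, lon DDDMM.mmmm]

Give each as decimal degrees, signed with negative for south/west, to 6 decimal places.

1. -57.343848, -172.971854
2. 77.726333, 2.114733
3. -78.596300, 147.841207
4. 62.923033, -124.691983
5. -37.324255, -0.655146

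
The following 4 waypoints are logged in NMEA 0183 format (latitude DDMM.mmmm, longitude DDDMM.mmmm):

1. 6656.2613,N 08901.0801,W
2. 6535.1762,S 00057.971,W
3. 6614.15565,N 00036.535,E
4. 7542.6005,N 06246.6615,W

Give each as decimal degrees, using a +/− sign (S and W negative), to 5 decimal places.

1. 66.93769, -89.01800
2. -65.58627, -0.96618
3. 66.23593, 0.60892
4. 75.71001, -62.77769

Point 1:
  Latitude: degrees = first 2 digits = 66, minutes = 56.2613; 66 + 56.2613/60 = 66.937688
  N → positive
  Lon: degrees = first 3 digits = 89, minutes = 1.0801; 89 + 1.0801/60 = 89.018002
  W → negative
Point 2:
  Latitude: split at 2 digits → 65° and 35.1762′; 65 + 35.1762/60 = 65.586270
  hemisphere S, so the sign is −
  λ: degrees = first 3 digits = 0, minutes = 57.971; 0 + 57.971/60 = 0.966183
  W ⇒ negate
Point 3:
  φ: degrees = first 2 digits = 66, minutes = 14.15565; 66 + 14.15565/60 = 66.235928
  N → positive
  Longitude: degrees = first 3 digits = 0, minutes = 36.535; 0 + 36.535/60 = 0.608917
  E ⇒ keep positive
Point 4:
  Lat: split at 2 digits → 75° and 42.6005′; 75 + 42.6005/60 = 75.710008
  N → positive
  λ: split at 3 digits → 062° and 46.6615′; 62 + 46.6615/60 = 62.777692
  W ⇒ negate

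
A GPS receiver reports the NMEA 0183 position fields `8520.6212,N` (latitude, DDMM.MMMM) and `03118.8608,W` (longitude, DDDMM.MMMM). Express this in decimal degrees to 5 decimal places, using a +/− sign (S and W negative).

φ: split at 2 digits → 85° and 20.6212′; 85 + 20.6212/60 = 85.343687
N → positive
λ: split at 3 digits → 031° and 18.8608′; 31 + 18.8608/60 = 31.314347
W → negative

85.34369, -31.31435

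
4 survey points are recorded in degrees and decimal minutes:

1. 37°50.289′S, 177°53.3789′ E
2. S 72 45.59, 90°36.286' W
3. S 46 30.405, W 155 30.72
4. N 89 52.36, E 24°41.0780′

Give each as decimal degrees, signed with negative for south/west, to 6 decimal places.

Point 1:
  Latitude: 37 + 50.289/60 = 37.8381500
  S ⇒ negate
  λ: 53.3789′ = 0.889648°; total 177.8896483
  E → positive
Point 2:
  Lat: 72 + 45.59/60 = 72.7598333
  S ⇒ negate
  Longitude: 90 + 36.286/60 = 90.6047667
  W → negative
Point 3:
  Latitude: 46 + 30.405/60 = 46.5067500
  S → negative
  λ: 30.72′ = 0.512000°; total 155.5120000
  W ⇒ negate
Point 4:
  φ: 52.36′ = 0.872667°; total 89.8726667
  N → positive
  Longitude: 41.078′ = 0.684633°; total 24.6846333
  E ⇒ keep positive

1. -37.838150, 177.889648
2. -72.759833, -90.604767
3. -46.506750, -155.512000
4. 89.872667, 24.684633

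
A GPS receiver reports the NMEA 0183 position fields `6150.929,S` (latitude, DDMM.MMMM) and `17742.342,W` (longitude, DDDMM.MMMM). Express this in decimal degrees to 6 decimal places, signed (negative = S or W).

φ: split at 2 digits → 61° and 50.929′; 61 + 50.929/60 = 61.8488167
hemisphere S, so the sign is −
Lon: split at 3 digits → 177° and 42.342′; 177 + 42.342/60 = 177.7057000
hemisphere W, so the sign is −

-61.848817, -177.705700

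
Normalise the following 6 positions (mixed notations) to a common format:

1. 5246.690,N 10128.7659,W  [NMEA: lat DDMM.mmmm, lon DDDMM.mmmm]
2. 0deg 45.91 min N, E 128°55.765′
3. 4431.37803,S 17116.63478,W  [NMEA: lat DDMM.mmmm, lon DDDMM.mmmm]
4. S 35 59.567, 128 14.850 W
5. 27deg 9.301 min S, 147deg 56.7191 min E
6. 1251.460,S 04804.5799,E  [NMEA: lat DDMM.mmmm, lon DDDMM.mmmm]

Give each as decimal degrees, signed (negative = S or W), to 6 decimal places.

Point 1:
  Lat: split at 2 digits → 52° and 46.69′; 52 + 46.69/60 = 52.7781667
  N → positive
  Lon: split at 3 digits → 101° and 28.7659′; 101 + 28.7659/60 = 101.4794317
  hemisphere W, so the sign is −
Point 2:
  Lat: 0 + 45.91/60 = 0.7651667
  N → positive
  Longitude: 55.765′ = 0.929417°; total 128.9294167
  E ⇒ keep positive
Point 3:
  Lat: degrees = first 2 digits = 44, minutes = 31.37803; 44 + 31.37803/60 = 44.5229672
  S → negative
  Longitude: degrees = first 3 digits = 171, minutes = 16.63478; 171 + 16.63478/60 = 171.2772463
  W ⇒ negate
Point 4:
  Lat: 35 + 59.567/60 = 35.9927833
  hemisphere S, so the sign is −
  Lon: 128 + 14.85/60 = 128.2475000
  W → negative
Point 5:
  Latitude: 9.301′ = 0.155017°; total 27.1550167
  S → negative
  Longitude: 56.7191′ = 0.945318°; total 147.9453183
  E ⇒ keep positive
Point 6:
  Latitude: degrees = first 2 digits = 12, minutes = 51.46; 12 + 51.46/60 = 12.8576667
  S → negative
  λ: degrees = first 3 digits = 48, minutes = 4.5799; 48 + 4.5799/60 = 48.0763317
  E → positive

1. 52.778167, -101.479432
2. 0.765167, 128.929417
3. -44.522967, -171.277246
4. -35.992783, -128.247500
5. -27.155017, 147.945318
6. -12.857667, 48.076332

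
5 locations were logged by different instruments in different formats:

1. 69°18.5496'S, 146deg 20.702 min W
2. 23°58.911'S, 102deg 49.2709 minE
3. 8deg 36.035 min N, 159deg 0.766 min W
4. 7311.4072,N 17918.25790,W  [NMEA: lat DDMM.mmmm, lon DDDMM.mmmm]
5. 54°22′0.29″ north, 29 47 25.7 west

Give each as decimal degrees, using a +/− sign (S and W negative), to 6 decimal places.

Point 1:
  φ: 18.5496′ = 0.309160°; total 69.3091600
  S → negative
  Longitude: 20.702′ = 0.345033°; total 146.3450333
  hemisphere W, so the sign is −
Point 2:
  φ: 23 + 58.911/60 = 23.9818500
  S → negative
  Longitude: 102 + 49.2709/60 = 102.8211817
  E → positive
Point 3:
  Lat: 8 + 36.035/60 = 8.6005833
  N → positive
  λ: 159 + 0.766/60 = 159.0127667
  W ⇒ negate
Point 4:
  φ: split at 2 digits → 73° and 11.4072′; 73 + 11.4072/60 = 73.1901200
  N → positive
  λ: split at 3 digits → 179° and 18.2579′; 179 + 18.2579/60 = 179.3042983
  W ⇒ negate
Point 5:
  Latitude: 22′ + 0.29″ = 22.00483′; 54 + 22.00483/60 = 54.3667472
  N ⇒ keep positive
  Longitude: 29 + 47/60 + 25.7/3600 = 29.7904722
  hemisphere W, so the sign is −

1. -69.309160, -146.345033
2. -23.981850, 102.821182
3. 8.600583, -159.012767
4. 73.190120, -179.304298
5. 54.366747, -29.790472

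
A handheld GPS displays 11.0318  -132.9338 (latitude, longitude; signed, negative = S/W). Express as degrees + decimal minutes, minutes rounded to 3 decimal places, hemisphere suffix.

φ: minutes = (11.031800 − 11) × 60 = 1.90800
Longitude is negative → W; |value| = 132.933800
Lon: fractional part 0.933800 → 56.02800 minutes

11° 1.908′ N, 132° 56.028′ W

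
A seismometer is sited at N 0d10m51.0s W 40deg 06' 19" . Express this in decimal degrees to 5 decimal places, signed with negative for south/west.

φ: 10′ + 51″ = 10.85000′; 0 + 10.85000/60 = 0.180833
N → positive
Longitude: 40 + 6/60 + 19/3600 = 40.105278
W ⇒ negate

0.18083, -40.10528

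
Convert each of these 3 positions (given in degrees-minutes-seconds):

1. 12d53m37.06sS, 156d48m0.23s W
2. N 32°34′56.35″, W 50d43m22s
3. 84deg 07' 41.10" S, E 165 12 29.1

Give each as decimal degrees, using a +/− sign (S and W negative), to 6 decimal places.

Point 1:
  Latitude: 53′ + 37.06″ = 53.61767′; 12 + 53.61767/60 = 12.8936278
  hemisphere S, so the sign is −
  Lon: 48′ + 0.23″ = 48.00383′; 156 + 48.00383/60 = 156.8000639
  hemisphere W, so the sign is −
Point 2:
  Lat: 32 + 34/60 + 56.35/3600 = 32.5823194
  N → positive
  Longitude: 50 + 43/60 + 22/3600 = 50.7227778
  W → negative
Point 3:
  φ: 84 + 7/60 + 41.1/3600 = 84.1280833
  S ⇒ negate
  Lon: 165 + 12/60 + 29.1/3600 = 165.2080833
  E → positive

1. -12.893628, -156.800064
2. 32.582319, -50.722778
3. -84.128083, 165.208083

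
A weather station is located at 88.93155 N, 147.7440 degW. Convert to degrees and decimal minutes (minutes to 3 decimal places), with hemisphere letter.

88° 55.893′ N, 147° 44.640′ W

Latitude: minutes = (88.931550 − 88) × 60 = 55.89300
Lon: 147° + 0.744000 × 60 = 147° 44.64000′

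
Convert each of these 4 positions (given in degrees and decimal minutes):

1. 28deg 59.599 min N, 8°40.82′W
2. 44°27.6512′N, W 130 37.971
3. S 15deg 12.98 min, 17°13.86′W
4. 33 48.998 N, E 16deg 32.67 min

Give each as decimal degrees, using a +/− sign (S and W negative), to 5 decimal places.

1. 28.99332, -8.68033
2. 44.46085, -130.63285
3. -15.21633, -17.23100
4. 33.81663, 16.54450

Point 1:
  Latitude: 28 + 59.599/60 = 28.993317
  N → positive
  Longitude: 8 + 40.82/60 = 8.680333
  W ⇒ negate
Point 2:
  Latitude: 27.6512′ = 0.460853°; total 44.460853
  N ⇒ keep positive
  Longitude: 130 + 37.971/60 = 130.632850
  hemisphere W, so the sign is −
Point 3:
  φ: 12.98′ = 0.216333°; total 15.216333
  hemisphere S, so the sign is −
  Longitude: 17 + 13.86/60 = 17.231000
  W → negative
Point 4:
  φ: 48.998′ = 0.816633°; total 33.816633
  N ⇒ keep positive
  λ: 32.67′ = 0.544500°; total 16.544500
  E → positive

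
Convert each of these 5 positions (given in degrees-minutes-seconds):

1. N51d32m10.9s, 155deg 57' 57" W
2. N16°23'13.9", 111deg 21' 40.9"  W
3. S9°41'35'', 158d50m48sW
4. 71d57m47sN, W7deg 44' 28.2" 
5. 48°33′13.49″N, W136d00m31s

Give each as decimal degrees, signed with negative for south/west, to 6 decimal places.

Point 1:
  Lat: 51 + 32/60 + 10.9/3600 = 51.5363611
  N → positive
  Lon: 155° + 57/60 + 57/3600 = 155 + 0.950000 + 0.015833 = 155.9658333
  W → negative
Point 2:
  φ: 23′ + 13.9″ = 23.23167′; 16 + 23.23167/60 = 16.3871944
  N ⇒ keep positive
  Longitude: 111 + 21/60 + 40.9/3600 = 111.3613611
  W → negative
Point 3:
  Lat: 41′ + 35″ = 41.58333′; 9 + 41.58333/60 = 9.6930556
  S ⇒ negate
  λ: 50′ + 48″ = 50.80000′; 158 + 50.80000/60 = 158.8466667
  hemisphere W, so the sign is −
Point 4:
  Lat: 71° + 57/60 + 47/3600 = 71 + 0.950000 + 0.013056 = 71.9630556
  N → positive
  Longitude: 44′ + 28.2″ = 44.47000′; 7 + 44.47000/60 = 7.7411667
  hemisphere W, so the sign is −
Point 5:
  Lat: 33′ + 13.49″ = 33.22483′; 48 + 33.22483/60 = 48.5537472
  N ⇒ keep positive
  Longitude: 136° + 0/60 + 31/3600 = 136 + 0.000000 + 0.008611 = 136.0086111
  W → negative

1. 51.536361, -155.965833
2. 16.387194, -111.361361
3. -9.693056, -158.846667
4. 71.963056, -7.741167
5. 48.553747, -136.008611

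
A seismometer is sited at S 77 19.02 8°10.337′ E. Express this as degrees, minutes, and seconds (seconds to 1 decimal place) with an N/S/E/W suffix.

φ: fractional minutes 0.02000 × 60 = 1.200″
Longitude: 10.33700′ → 10′ and 0.33700 × 60 = 20.220″

77°19′1.2″ S, 8°10′20.2″ E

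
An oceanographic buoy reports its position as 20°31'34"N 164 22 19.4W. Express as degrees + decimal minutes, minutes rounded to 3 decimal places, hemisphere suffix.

20° 31.567′ N, 164° 22.323′ W

Latitude: 31 + 34/60 = 31.56667′
λ: seconds/60 = 0.32333; minutes = 22 + 0.32333 = 22.32333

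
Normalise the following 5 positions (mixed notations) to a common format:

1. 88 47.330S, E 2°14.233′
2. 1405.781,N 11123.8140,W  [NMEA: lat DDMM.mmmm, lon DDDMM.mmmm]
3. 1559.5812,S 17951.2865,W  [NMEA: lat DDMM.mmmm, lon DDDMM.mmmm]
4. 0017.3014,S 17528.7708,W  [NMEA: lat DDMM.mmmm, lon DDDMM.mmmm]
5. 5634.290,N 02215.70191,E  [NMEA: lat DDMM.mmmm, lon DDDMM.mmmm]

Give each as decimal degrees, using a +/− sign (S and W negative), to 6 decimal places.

Point 1:
  φ: 88 + 47.33/60 = 88.7888333
  S ⇒ negate
  λ: 14.233′ = 0.237217°; total 2.2372167
  E ⇒ keep positive
Point 2:
  φ: degrees = first 2 digits = 14, minutes = 5.781; 14 + 5.781/60 = 14.0963500
  N → positive
  Lon: degrees = first 3 digits = 111, minutes = 23.814; 111 + 23.814/60 = 111.3969000
  hemisphere W, so the sign is −
Point 3:
  φ: split at 2 digits → 15° and 59.5812′; 15 + 59.5812/60 = 15.9930200
  S → negative
  λ: split at 3 digits → 179° and 51.2865′; 179 + 51.2865/60 = 179.8547750
  W ⇒ negate
Point 4:
  Latitude: degrees = first 2 digits = 0, minutes = 17.3014; 0 + 17.3014/60 = 0.2883567
  S → negative
  Longitude: degrees = first 3 digits = 175, minutes = 28.7708; 175 + 28.7708/60 = 175.4795133
  W ⇒ negate
Point 5:
  Lat: degrees = first 2 digits = 56, minutes = 34.29; 56 + 34.29/60 = 56.5715000
  N ⇒ keep positive
  λ: split at 3 digits → 022° and 15.70191′; 22 + 15.70191/60 = 22.2616985
  E → positive

1. -88.788833, 2.237217
2. 14.096350, -111.396900
3. -15.993020, -179.854775
4. -0.288357, -175.479513
5. 56.571500, 22.261699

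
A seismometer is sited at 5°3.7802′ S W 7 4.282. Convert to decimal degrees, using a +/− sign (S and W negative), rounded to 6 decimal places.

Lat: 3.7802′ = 0.063003°; total 5.0630033
hemisphere S, so the sign is −
λ: 7 + 4.282/60 = 7.0713667
W ⇒ negate

-5.063003, -7.071367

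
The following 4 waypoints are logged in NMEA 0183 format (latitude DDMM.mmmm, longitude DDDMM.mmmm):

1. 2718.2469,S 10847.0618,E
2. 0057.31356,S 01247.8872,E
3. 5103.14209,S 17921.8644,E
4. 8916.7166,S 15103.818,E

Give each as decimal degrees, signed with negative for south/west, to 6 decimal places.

1. -27.304115, 108.784363
2. -0.955226, 12.798120
3. -51.052368, 179.364407
4. -89.278610, 151.063633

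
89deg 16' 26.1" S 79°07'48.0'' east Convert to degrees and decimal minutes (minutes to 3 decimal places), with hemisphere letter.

Latitude: seconds/60 = 0.43500; minutes = 16 + 0.43500 = 16.43500
λ: seconds/60 = 0.80000; minutes = 7 + 0.80000 = 7.80000

89° 16.435′ S, 79° 7.800′ E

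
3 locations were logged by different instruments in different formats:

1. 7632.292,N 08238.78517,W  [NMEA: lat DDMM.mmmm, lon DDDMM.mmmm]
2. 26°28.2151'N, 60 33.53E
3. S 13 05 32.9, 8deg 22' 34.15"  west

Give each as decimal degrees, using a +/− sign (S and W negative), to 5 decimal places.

1. 76.53820, -82.64642
2. 26.47025, 60.55883
3. -13.09247, -8.37615

Point 1:
  Lat: degrees = first 2 digits = 76, minutes = 32.292; 76 + 32.292/60 = 76.538200
  N → positive
  Longitude: degrees = first 3 digits = 82, minutes = 38.78517; 82 + 38.78517/60 = 82.646420
  W → negative
Point 2:
  φ: 26 + 28.2151/60 = 26.470252
  N ⇒ keep positive
  Lon: 33.53′ = 0.558833°; total 60.558833
  E → positive
Point 3:
  Latitude: 13 + 5/60 + 32.9/3600 = 13.092472
  hemisphere S, so the sign is −
  Lon: 8 + 22/60 + 34.15/3600 = 8.376153
  hemisphere W, so the sign is −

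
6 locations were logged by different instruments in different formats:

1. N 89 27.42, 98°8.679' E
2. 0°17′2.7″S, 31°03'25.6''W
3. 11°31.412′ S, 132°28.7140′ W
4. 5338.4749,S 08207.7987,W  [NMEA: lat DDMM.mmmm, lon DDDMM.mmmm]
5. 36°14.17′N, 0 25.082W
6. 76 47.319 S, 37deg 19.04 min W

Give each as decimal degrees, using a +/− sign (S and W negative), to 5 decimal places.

1. 89.45700, 98.14465
2. -0.28408, -31.05711
3. -11.52353, -132.47857
4. -53.64125, -82.12998
5. 36.23617, -0.41803
6. -76.78865, -37.31733

Point 1:
  Latitude: 89 + 27.42/60 = 89.457000
  N ⇒ keep positive
  λ: 8.679′ = 0.144650°; total 98.144650
  E ⇒ keep positive
Point 2:
  Lat: 0° + 17/60 + 2.7/3600 = 0 + 0.283333 + 0.000750 = 0.284083
  S ⇒ negate
  Lon: 31 + 3/60 + 25.6/3600 = 31.057111
  W ⇒ negate
Point 3:
  φ: 11 + 31.412/60 = 11.523533
  S ⇒ negate
  Longitude: 28.714′ = 0.478567°; total 132.478567
  W → negative
Point 4:
  φ: degrees = first 2 digits = 53, minutes = 38.4749; 53 + 38.4749/60 = 53.641248
  S → negative
  Longitude: degrees = first 3 digits = 82, minutes = 7.7987; 82 + 7.7987/60 = 82.129978
  hemisphere W, so the sign is −
Point 5:
  φ: 36 + 14.17/60 = 36.236167
  N → positive
  λ: 0 + 25.082/60 = 0.418033
  W → negative
Point 6:
  Latitude: 47.319′ = 0.788650°; total 76.788650
  S ⇒ negate
  λ: 19.04′ = 0.317333°; total 37.317333
  hemisphere W, so the sign is −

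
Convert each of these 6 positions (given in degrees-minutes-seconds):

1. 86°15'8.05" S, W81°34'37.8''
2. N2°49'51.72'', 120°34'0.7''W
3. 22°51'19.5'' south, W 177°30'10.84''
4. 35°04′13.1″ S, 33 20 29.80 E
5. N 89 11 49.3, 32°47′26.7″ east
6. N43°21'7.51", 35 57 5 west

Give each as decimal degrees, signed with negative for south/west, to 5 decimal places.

1. -86.25224, -81.57717
2. 2.83103, -120.56686
3. -22.85542, -177.50301
4. -35.07031, 33.34161
5. 89.19703, 32.79075
6. 43.35209, -35.95139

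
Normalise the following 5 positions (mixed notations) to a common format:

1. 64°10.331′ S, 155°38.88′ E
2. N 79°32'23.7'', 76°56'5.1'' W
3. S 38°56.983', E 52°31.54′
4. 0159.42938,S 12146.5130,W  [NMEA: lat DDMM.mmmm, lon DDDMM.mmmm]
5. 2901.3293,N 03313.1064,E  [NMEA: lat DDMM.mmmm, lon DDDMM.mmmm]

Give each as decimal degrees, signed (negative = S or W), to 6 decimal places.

Point 1:
  φ: 10.331′ = 0.172183°; total 64.1721833
  S ⇒ negate
  Lon: 38.88′ = 0.648000°; total 155.6480000
  E → positive
Point 2:
  Latitude: 32′ + 23.7″ = 32.39500′; 79 + 32.39500/60 = 79.5399167
  N ⇒ keep positive
  Lon: 56′ + 5.1″ = 56.08500′; 76 + 56.08500/60 = 76.9347500
  W ⇒ negate
Point 3:
  φ: 38 + 56.983/60 = 38.9497167
  S ⇒ negate
  Longitude: 52 + 31.54/60 = 52.5256667
  E → positive
Point 4:
  Latitude: degrees = first 2 digits = 1, minutes = 59.42938; 1 + 59.42938/60 = 1.9904897
  S ⇒ negate
  λ: degrees = first 3 digits = 121, minutes = 46.513; 121 + 46.513/60 = 121.7752167
  hemisphere W, so the sign is −
Point 5:
  φ: degrees = first 2 digits = 29, minutes = 1.3293; 29 + 1.3293/60 = 29.0221550
  N ⇒ keep positive
  Lon: degrees = first 3 digits = 33, minutes = 13.1064; 33 + 13.1064/60 = 33.2184400
  E ⇒ keep positive

1. -64.172183, 155.648000
2. 79.539917, -76.934750
3. -38.949717, 52.525667
4. -1.990490, -121.775217
5. 29.022155, 33.218440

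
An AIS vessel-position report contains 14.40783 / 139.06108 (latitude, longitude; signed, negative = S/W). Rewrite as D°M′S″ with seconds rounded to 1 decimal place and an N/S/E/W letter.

14°24′28.2″ N, 139°03′39.9″ E

φ: 0.407830° → 24.46980′; 0.46980 × 60 = 28.188″
Lon: 0.061080 × 60 = 3.66480′ → 3′, remainder × 60 = 39.888″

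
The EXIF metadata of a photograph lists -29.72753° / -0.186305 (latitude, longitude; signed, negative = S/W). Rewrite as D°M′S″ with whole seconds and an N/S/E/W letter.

29°43′39″ S, 0°11′11″ W

Latitude is negative → S; |value| = 29.727530
Lat: 0.727530° → 43.65180′; 0.65180 × 60 = 39.11″
Longitude is negative → W; |value| = 0.186305
λ: whole degrees 0; 11.17830′ → 11′ and 10.70″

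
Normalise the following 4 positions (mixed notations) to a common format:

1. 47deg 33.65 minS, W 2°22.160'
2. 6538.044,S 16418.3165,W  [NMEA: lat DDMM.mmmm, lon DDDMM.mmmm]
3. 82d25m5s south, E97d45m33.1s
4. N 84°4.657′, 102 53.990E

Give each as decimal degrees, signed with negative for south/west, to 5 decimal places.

Point 1:
  φ: 47 + 33.65/60 = 47.560833
  S → negative
  Longitude: 22.16′ = 0.369333°; total 2.369333
  hemisphere W, so the sign is −
Point 2:
  Lat: split at 2 digits → 65° and 38.044′; 65 + 38.044/60 = 65.634067
  S → negative
  Longitude: degrees = first 3 digits = 164, minutes = 18.3165; 164 + 18.3165/60 = 164.305275
  W ⇒ negate
Point 3:
  φ: 25′ + 5″ = 25.08333′; 82 + 25.08333/60 = 82.418056
  hemisphere S, so the sign is −
  λ: 97 + 45/60 + 33.1/3600 = 97.759194
  E ⇒ keep positive
Point 4:
  Latitude: 4.657′ = 0.077617°; total 84.077617
  N → positive
  λ: 102 + 53.99/60 = 102.899833
  E → positive

1. -47.56083, -2.36933
2. -65.63407, -164.30528
3. -82.41806, 97.75919
4. 84.07762, 102.89983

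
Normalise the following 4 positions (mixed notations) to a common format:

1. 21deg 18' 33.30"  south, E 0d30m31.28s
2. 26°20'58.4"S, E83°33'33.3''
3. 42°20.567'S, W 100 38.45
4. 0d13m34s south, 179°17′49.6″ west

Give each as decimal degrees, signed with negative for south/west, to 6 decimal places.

Point 1:
  φ: 21 + 18/60 + 33.3/3600 = 21.3092500
  S → negative
  Longitude: 0° + 30/60 + 31.28/3600 = 0 + 0.500000 + 0.008689 = 0.5086889
  E → positive
Point 2:
  φ: 20′ + 58.4″ = 20.97333′; 26 + 20.97333/60 = 26.3495556
  S ⇒ negate
  Longitude: 83 + 33/60 + 33.3/3600 = 83.5592500
  E ⇒ keep positive
Point 3:
  Latitude: 20.567′ = 0.342783°; total 42.3427833
  hemisphere S, so the sign is −
  λ: 100 + 38.45/60 = 100.6408333
  hemisphere W, so the sign is −
Point 4:
  Lat: 13′ + 34″ = 13.56667′; 0 + 13.56667/60 = 0.2261111
  hemisphere S, so the sign is −
  Longitude: 179 + 17/60 + 49.6/3600 = 179.2971111
  W → negative

1. -21.309250, 0.508689
2. -26.349556, 83.559250
3. -42.342783, -100.640833
4. -0.226111, -179.297111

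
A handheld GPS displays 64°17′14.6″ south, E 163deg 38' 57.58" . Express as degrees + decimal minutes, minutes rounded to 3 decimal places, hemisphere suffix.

Lat: seconds/60 = 0.24333; minutes = 17 + 0.24333 = 17.24333
Lon: seconds/60 = 0.95967; minutes = 38 + 0.95967 = 38.95967

64° 17.243′ S, 163° 38.960′ E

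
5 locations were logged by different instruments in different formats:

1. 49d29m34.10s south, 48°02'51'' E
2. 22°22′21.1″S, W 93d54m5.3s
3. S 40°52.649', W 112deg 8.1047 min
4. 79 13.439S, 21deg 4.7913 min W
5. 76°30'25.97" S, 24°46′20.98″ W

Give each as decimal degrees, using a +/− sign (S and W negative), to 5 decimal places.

1. -49.49281, 48.04750
2. -22.37253, -93.90147
3. -40.87748, -112.13508
4. -79.22398, -21.07986
5. -76.50721, -24.77249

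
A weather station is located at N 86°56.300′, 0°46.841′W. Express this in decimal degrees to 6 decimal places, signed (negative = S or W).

86.938333, -0.780683

Latitude: 56.3′ = 0.938333°; total 86.9383333
N → positive
Longitude: 46.841′ = 0.780683°; total 0.7806833
W ⇒ negate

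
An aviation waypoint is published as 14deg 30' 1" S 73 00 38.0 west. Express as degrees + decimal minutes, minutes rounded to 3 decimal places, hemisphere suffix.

14° 30.017′ S, 73° 0.633′ W

Lat: 30 + 1/60 = 30.01667′
Lon: 0 + 38/60 = 0.63333′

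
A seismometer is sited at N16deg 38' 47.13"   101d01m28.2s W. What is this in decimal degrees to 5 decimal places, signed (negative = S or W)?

16.64643, -101.02450

φ: 16° + 38/60 + 47.13/3600 = 16 + 0.633333 + 0.013092 = 16.646425
N → positive
Lon: 101° + 1/60 + 28.2/3600 = 101 + 0.016667 + 0.007833 = 101.024500
W ⇒ negate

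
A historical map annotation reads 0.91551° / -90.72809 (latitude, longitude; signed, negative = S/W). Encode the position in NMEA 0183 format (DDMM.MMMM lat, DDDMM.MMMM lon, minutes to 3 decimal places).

Lat: fractional part 0.915510 → 54.93060 minutes
Longitude is negative → W; |value| = 90.728090
Lon: minutes = (90.728090 − 90) × 60 = 43.68540

0054.931,N / 09043.685,W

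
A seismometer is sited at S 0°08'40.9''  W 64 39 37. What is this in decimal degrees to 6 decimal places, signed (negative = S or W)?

-0.144694, -64.660278

φ: 8′ + 40.9″ = 8.68167′; 0 + 8.68167/60 = 0.1446944
S → negative
Lon: 64 + 39/60 + 37/3600 = 64.6602778
W → negative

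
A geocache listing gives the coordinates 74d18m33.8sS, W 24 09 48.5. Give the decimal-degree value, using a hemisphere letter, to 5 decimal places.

74.30939° S, 24.16347° W

Lat: 74° + 18/60 + 33.8/3600 = 74 + 0.300000 + 0.009389 = 74.309389
Lon: 24 + 9/60 + 48.5/3600 = 24.163472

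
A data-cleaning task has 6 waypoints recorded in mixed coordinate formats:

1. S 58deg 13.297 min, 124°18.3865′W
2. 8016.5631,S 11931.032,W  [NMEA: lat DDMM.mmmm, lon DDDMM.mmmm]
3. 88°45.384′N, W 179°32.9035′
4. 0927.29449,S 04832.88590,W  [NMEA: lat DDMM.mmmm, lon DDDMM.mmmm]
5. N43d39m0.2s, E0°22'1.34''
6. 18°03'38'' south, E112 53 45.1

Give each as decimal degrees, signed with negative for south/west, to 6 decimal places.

Point 1:
  Latitude: 58 + 13.297/60 = 58.2216167
  hemisphere S, so the sign is −
  λ: 18.3865′ = 0.306442°; total 124.3064417
  W ⇒ negate
Point 2:
  φ: degrees = first 2 digits = 80, minutes = 16.5631; 80 + 16.5631/60 = 80.2760517
  hemisphere S, so the sign is −
  Lon: split at 3 digits → 119° and 31.032′; 119 + 31.032/60 = 119.5172000
  W ⇒ negate
Point 3:
  Latitude: 88 + 45.384/60 = 88.7564000
  N ⇒ keep positive
  Lon: 179 + 32.9035/60 = 179.5483917
  W → negative
Point 4:
  Latitude: split at 2 digits → 09° and 27.29449′; 9 + 27.29449/60 = 9.4549082
  S ⇒ negate
  Longitude: degrees = first 3 digits = 48, minutes = 32.8859; 48 + 32.8859/60 = 48.5480983
  W ⇒ negate
Point 5:
  φ: 43 + 39/60 + 0.2/3600 = 43.6500556
  N ⇒ keep positive
  Lon: 0° + 22/60 + 1.34/3600 = 0 + 0.366667 + 0.000372 = 0.3670389
  E ⇒ keep positive
Point 6:
  Latitude: 3′ + 38″ = 3.63333′; 18 + 3.63333/60 = 18.0605556
  S ⇒ negate
  Longitude: 112° + 53/60 + 45.1/3600 = 112 + 0.883333 + 0.012528 = 112.8958611
  E → positive

1. -58.221617, -124.306442
2. -80.276052, -119.517200
3. 88.756400, -179.548392
4. -9.454908, -48.548098
5. 43.650056, 0.367039
6. -18.060556, 112.895861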